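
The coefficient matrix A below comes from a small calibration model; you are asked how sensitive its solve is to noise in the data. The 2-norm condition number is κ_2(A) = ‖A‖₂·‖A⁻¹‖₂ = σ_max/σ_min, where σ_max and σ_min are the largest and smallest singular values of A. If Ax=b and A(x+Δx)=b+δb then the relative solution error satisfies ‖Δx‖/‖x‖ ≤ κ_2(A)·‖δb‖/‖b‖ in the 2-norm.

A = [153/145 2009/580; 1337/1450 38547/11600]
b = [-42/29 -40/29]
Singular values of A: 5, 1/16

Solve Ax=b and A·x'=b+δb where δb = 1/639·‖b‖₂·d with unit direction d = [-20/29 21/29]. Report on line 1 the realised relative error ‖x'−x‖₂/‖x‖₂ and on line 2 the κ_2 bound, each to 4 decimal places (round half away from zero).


0.1252
0.1252

from the listed singular values, σ₁ = 5, σ_n = 1/16
condition number: 5 ÷ (1/16) = 80.0000
bound on ‖Δx‖/‖x‖: κ·ε = 80.0000·1/639 = 0.1252
solve Ax = b  →  x = [-0.1120 -0.3840]
2-norm of b is 2.0000; of x, 0.4000
re-solving with b+δb shifts x by Δx of norm 0.0501
relative error = 0.1252
realised/bound = 1 exactly: the bound is attained for this b and d


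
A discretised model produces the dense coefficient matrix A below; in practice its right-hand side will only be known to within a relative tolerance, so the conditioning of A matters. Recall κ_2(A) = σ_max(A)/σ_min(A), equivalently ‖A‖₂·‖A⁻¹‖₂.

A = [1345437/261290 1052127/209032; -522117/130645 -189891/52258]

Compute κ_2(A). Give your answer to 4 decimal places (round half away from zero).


57.6640

AᵀA = [116025014709/2730898564 441746629695/10923594256; 441746629695/10923594256 1683908694225/43694377024]; tr = 4209642009/51955264, det = 102515625/51955264
solving λ² − 4209642009/51955264·λ + 102515625/51955264 = 0 gives λ = 81, 1265625/51955264
so κ_2 = √(81 / (1265625/51955264)) = 57.6640


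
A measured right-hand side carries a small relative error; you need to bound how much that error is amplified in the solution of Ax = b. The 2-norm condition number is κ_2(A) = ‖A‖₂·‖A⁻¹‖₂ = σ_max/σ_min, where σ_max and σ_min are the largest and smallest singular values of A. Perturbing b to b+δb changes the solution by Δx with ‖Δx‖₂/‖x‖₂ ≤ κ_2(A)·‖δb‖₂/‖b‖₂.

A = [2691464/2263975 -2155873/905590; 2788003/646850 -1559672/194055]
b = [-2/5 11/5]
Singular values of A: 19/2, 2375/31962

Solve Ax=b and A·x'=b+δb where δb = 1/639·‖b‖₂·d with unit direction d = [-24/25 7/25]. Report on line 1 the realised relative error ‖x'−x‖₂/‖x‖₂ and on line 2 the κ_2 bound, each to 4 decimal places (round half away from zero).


0.0035
0.2001

from the listed singular values, σ₁ = 19/2, σ_n = 2375/31962
κ_2(A) = (19/2) / (2375/31962) = 127.8480
perturbation bound = 127.8480·1/639 = 0.2001
solve Ax = b  →  x = [11.9735 6.1473]
‖b‖₂ = 2.2361 and ‖x‖₂ = 13.4593
re-solving with b+δb shifts x by Δx of norm 0.0471
realised ‖Δx‖/‖x‖ = 0.0035
tightness: 0.0035 against a bound of 0.2001 (unrounded ratio ≈ 0.0175)


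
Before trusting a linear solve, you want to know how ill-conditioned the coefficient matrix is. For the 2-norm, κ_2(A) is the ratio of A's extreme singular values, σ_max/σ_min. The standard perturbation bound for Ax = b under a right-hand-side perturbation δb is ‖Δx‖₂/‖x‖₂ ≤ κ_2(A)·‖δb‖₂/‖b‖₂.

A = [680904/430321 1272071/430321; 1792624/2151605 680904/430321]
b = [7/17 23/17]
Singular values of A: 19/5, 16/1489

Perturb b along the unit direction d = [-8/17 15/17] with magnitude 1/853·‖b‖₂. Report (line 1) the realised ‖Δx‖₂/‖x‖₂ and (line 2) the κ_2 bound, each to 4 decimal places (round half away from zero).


σ_max = 19/5, σ_min = 16/1489
κ = σ_max/σ_min = (19/5)/(16/1489) = 353.6375
κ_2(A)·‖δb‖/‖b‖ = 0.4146
solve Ax = b  →  x = [-81.9901 44.0263]
2-norm of b is 1.4142; of x, 93.0629
re-solving with b+δb shifts x by Δx of norm 0.1543
relative error = 0.0017
tightness: 0.0017 against a bound of 0.4146 (unrounded ratio ≈ 0.0040)

0.0017
0.4146


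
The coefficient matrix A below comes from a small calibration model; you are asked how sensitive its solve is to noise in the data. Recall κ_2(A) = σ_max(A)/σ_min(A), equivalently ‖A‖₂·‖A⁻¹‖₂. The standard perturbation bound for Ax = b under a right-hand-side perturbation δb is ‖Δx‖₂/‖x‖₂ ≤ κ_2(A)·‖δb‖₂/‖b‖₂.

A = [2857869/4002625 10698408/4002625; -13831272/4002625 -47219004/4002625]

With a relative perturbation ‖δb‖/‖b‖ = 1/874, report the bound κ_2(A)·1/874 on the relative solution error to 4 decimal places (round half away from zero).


form AᵀA = [23732480709/1906128125 81341289288/1906128125; 81341289288/1906128125 278892358416/1906128125] with trace 2420998713/15249025 and determinant 252047376/381225625
solving λ² − 2420998713/15249025·λ + 252047376/381225625 = 0 gives λ = 3969/25, 63504/15249025
so κ_2 = √((3969/25) / (63504/15249025)) = 195.2500
bound on ‖Δx‖/‖x‖: κ·ε = 195.2500·1/874 = 0.2234

0.2234


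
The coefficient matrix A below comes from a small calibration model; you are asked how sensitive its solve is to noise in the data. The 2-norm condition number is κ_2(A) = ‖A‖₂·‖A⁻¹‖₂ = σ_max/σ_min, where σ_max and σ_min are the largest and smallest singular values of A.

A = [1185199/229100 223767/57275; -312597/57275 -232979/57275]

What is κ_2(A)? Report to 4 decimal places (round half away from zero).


316.0000

M = AᵀA = [705866069/12482000 132347817/3120500; 132347817/3120500 24815906/780125]. tr(M)=220584113/2496400, det(M)=4879681/62410000
char-poly roots: 2209/25 and 2209/2496400
so κ_2 = √((2209/25) / (2209/2496400)) = 316.0000


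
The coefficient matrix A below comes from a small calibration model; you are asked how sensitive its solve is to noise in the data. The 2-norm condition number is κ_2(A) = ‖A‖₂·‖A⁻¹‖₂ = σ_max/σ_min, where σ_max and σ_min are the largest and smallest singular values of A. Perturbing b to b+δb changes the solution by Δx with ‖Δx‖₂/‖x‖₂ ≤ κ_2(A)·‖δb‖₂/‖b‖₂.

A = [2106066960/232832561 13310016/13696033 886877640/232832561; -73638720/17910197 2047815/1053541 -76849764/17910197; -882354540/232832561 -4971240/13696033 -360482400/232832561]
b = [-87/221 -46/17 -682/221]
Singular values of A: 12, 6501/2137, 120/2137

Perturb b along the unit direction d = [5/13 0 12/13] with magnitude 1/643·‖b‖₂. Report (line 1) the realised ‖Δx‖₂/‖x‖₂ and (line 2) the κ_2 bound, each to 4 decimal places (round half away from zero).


largest singular value 12, smallest 120/2137
condition number: 12 ÷ (120/2137) = 213.7000
perturbation bound = 213.7000·1/643 = 0.3323
solve Ax = b  →  x = [18.1394 -37.3209 -33.6572]
‖b‖₂ = 4.1231 and ‖x‖₂ = 53.4293
δb = ε·‖b‖·d = [0.0025 0.0000 0.0059]; solving A·Δx = δb gives ‖Δx‖ = 0.1142
realised ‖Δx‖/‖x‖ = 0.0021
tightness: 0.0021 against a bound of 0.3323 (unrounded ratio ≈ 0.0064)

0.0021
0.3323


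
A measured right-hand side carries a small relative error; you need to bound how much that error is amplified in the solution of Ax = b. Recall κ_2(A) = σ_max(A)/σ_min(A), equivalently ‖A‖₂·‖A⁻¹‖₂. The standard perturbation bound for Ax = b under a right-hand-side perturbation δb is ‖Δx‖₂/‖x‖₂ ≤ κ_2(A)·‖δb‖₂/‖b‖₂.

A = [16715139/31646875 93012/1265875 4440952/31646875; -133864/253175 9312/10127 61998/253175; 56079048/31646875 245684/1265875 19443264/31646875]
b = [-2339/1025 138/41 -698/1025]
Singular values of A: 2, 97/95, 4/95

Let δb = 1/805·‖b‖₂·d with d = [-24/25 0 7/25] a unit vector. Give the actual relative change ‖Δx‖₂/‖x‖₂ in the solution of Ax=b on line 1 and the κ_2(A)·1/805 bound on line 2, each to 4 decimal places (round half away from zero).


0.0026
0.0590

σ_max = 2, σ_min = 4/95
condition number: 2 ÷ (4/95) = 47.5000
κ_2(A)·‖δb‖/‖b‖ = 0.0590
solve Ax = b  →  x = [-13.5533 -15.5571 42.8972]
2-norm of b is 4.1231; of x, 47.6013
re-solving with b+δb shifts x by Δx of norm 0.1216
relative error = 0.0026
so the bound overstates the realised error by a factor of ≈ 23.0900 (computed from the unrounded values)


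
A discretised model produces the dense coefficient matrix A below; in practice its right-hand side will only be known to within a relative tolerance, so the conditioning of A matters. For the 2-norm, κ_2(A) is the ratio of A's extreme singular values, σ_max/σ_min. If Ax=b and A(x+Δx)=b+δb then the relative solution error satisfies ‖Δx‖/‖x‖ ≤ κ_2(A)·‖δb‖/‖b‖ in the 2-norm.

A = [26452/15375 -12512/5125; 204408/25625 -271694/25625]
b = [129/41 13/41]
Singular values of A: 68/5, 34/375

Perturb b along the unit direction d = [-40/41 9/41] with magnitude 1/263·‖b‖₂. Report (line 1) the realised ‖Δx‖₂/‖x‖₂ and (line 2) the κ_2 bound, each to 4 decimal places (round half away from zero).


0.0040
0.5703

σ_max = 68/5, σ_min = 34/375
κ_2(A) = (68/5) / (34/375) = 150.0000
perturbation bound = 150.0000·1/263 = 0.5703
solve Ax = b  →  x = [-26.4265 -19.9118]
‖b‖₂ = 3.1623 and ‖x‖₂ = 33.0883
Δx = A⁻¹·δb where δb = 1/263·3.1623·d; ‖Δx‖ = 0.1326
realised ‖Δx‖/‖x‖ = 0.0040
realised/bound (from unrounded values) ≈ 0.0070


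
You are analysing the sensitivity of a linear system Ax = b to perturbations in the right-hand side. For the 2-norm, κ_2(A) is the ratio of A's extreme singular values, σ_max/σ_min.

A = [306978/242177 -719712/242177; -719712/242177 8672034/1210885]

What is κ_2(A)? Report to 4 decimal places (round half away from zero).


286.6000

M = AᵀA = [3622608612/347039641 -43467725952/1735198205; -43467725952/1735198205 521620164324/8675991025]. tr(M)=3622398696/51337225, det(M)=3111696/51337225
solving λ² − 3622398696/51337225·λ + 3111696/51337225 = 0 gives λ = 1764/25, 1764/2053489
κ = σ_max/σ_min = (42/5)/(42/1433) = 286.6000


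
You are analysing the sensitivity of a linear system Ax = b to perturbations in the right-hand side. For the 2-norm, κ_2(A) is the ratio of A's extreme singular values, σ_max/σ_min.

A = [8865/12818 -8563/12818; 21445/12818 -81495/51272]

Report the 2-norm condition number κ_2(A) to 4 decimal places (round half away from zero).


form AᵀA = [1593125/486098 -12137895/3888784; -12137895/3888784 46240441/15555136] with trace 115601/18496 and determinant 25/73984
eigenvalues of AᵀA: λ = (tr ± √(tr²−4·det))/2 = 25/4, 1/18496
κ = σ_max/σ_min = (5/2)/(1/136) = 340.0000

340.0000


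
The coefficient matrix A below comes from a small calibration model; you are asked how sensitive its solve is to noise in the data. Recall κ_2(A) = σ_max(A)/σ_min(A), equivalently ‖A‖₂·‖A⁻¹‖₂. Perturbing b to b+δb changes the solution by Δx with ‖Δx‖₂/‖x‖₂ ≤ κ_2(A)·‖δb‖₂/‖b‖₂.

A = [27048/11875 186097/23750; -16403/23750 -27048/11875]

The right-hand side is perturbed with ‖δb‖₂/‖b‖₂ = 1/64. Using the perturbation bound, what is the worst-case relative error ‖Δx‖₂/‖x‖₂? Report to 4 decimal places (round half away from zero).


5.0469

M = AᵀA = [5112697/902500 4381776/225625; 4381776/225625 60093553/902500]. tr(M)=52165/722, det(M)=289/5776
char-poly roots: 289/4 and 1/1444
σ_max=√(289/4)=(17/2), σ_min=√(1/1444)=(1/38) → κ = 323.0000
κ_2(A)·‖δb‖/‖b‖ = 5.0469


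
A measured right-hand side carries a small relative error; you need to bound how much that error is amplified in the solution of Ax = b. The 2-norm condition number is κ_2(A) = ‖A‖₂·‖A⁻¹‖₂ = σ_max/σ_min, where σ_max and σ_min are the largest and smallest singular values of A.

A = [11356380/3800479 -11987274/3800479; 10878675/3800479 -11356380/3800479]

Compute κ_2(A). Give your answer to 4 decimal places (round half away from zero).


M = AᵀA = [294070079025/17174364601 -308768615820/17174364601; -308768615820/17174364601 324211777236/17174364601]. tr(M)=735174621/20421361, det(M)=202500/20421361
λ_max, λ_min = (735174621/20421361 ± √540465182060083641/417031985092321)/2 = 36, 5625/20421361
so κ_2 = √(36 / (5625/20421361)) = 361.5200

361.5200


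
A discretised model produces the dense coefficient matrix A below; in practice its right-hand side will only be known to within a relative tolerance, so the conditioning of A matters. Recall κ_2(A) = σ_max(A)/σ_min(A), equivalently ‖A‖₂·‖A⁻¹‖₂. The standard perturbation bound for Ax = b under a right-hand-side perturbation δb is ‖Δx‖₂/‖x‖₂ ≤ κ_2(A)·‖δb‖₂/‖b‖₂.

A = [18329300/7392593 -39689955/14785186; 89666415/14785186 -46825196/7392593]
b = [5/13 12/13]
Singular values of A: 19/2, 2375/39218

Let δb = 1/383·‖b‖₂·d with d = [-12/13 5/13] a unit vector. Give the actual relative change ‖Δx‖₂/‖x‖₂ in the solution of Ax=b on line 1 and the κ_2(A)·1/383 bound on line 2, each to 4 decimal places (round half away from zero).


σ_max = 19/2, σ_min = 2375/39218
κ_2(A) = (19/2) / (2375/39218) = 156.8720
worst-case relative error ≤ 156.8720 × 1/383 = 0.4096
solve Ax = b  →  x = [0.0726 -0.0762]
‖b‖ = 1.0000, ‖x‖ = 0.1053
re-solving with b+δb shifts x by Δx of norm 0.0431
realised ‖Δx‖/‖x‖ = 0.4096
so the bound is sharp here: realised error equals the bound

0.4096
0.4096


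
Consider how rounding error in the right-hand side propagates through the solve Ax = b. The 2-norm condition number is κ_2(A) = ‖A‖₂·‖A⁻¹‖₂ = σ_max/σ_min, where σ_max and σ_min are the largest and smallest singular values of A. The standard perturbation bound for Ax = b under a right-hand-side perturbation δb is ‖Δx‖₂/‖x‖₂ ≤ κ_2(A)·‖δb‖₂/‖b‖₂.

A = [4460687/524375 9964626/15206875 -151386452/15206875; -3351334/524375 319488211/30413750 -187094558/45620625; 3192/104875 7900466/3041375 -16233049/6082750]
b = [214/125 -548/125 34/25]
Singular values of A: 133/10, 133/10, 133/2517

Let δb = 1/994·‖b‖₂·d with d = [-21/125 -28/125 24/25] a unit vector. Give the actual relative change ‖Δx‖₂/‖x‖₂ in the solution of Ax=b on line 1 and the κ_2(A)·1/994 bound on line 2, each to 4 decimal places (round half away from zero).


0.0025
0.2532

σ_max = 133/10, σ_min = 133/2517
condition number: (133/10) ÷ (133/2517) = 251.7000
κ_2(A)·‖δb‖/‖b‖ = 0.2532
solve Ax = b  →  x = [22.9504 21.6923 20.8670]
‖b‖₂ = 4.8990 and ‖x‖₂ = 37.8511
re-solving with b+δb shifts x by Δx of norm 0.0933
realised ‖Δx‖/‖x‖ = 0.0025
so the bound overstates the realised error by a factor of ≈ 102.7601 (computed from the unrounded values)


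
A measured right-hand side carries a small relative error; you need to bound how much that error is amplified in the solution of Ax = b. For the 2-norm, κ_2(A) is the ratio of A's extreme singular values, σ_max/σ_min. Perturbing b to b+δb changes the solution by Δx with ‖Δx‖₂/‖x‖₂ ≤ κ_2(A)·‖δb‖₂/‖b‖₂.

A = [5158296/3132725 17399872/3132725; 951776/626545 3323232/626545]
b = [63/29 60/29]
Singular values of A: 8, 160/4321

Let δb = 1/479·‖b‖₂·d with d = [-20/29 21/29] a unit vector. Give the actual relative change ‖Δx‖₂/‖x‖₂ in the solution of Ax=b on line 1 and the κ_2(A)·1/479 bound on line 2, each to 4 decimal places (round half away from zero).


0.4510
0.4510

σ_max = 8, σ_min = 160/4321
κ_2(A) = 8 / (160/4321) = 216.0500
perturbation bound = 216.0500·1/479 = 0.4510
solve Ax = b  →  x = [0.1050 0.3600]
2-norm of b is 3.0000; of x, 0.3750
re-solving with b+δb shifts x by Δx of norm 0.1691
relative error = 0.4510
tightness: 0.4510 against a bound of 0.4510; the bound is attained (ratio 1)


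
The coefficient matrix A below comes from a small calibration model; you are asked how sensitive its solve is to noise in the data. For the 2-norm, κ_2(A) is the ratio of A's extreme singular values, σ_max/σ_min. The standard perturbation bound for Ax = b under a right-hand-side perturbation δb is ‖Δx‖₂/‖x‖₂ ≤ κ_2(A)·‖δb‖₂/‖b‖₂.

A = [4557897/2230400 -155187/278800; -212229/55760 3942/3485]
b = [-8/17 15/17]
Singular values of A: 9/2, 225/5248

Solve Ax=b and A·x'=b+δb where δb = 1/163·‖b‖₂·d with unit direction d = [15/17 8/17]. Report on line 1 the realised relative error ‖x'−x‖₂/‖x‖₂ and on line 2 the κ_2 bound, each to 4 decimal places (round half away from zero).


σ_max = 9/2, σ_min = 225/5248
κ_2(A) = (9/2) / (225/5248) = 104.9600
bound on ‖Δx‖/‖x‖: κ·ε = 104.9600·1/163 = 0.6439
solve Ax = b  →  x = [-0.2133 0.0622]
‖b‖ = 1.0000, ‖x‖ = 0.2222
re-solving with b+δb shifts x by Δx of norm 0.1431
dividing the unrounded norms, ‖Δx‖/‖x‖ = 0.6439
realised/bound = 1 exactly: the bound is attained for this b and d

0.6439
0.6439


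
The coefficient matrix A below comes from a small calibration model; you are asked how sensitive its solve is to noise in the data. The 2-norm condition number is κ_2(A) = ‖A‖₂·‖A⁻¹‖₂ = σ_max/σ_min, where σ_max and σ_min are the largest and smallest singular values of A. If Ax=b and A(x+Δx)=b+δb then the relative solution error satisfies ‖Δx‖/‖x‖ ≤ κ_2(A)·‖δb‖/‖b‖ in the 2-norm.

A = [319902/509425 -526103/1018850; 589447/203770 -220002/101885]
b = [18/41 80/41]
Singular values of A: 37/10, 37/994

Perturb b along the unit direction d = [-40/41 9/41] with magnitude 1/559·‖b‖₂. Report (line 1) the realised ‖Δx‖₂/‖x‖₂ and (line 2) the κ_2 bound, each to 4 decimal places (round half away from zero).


0.1778
0.1778

σ_max = 37/10, σ_min = 37/994
κ = σ_max/σ_min = (37/10)/(37/994) = 99.4000
bound on ‖Δx‖/‖x‖: κ·ε = 99.4000·1/559 = 0.1778
solve Ax = b  →  x = [0.4324 -0.3243]
2-norm of b is 2.0000; of x, 0.5405
Δx = A⁻¹·δb where δb = 1/559·2.0000·d; ‖Δx‖ = 0.0961
relative error = 0.1778
realised/bound = 1 exactly: the bound is attained for this b and d


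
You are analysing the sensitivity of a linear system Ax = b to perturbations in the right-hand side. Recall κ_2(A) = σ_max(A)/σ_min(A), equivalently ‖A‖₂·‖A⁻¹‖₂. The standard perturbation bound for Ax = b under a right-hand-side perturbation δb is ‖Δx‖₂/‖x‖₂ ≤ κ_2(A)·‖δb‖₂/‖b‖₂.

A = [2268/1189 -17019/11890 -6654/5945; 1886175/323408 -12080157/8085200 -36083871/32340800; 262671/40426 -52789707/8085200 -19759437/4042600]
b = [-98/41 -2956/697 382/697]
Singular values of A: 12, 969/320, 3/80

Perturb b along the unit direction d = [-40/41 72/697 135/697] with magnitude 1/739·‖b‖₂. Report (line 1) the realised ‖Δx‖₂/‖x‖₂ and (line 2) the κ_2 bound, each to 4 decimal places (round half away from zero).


from the listed singular values, σ₁ = 12, σ_n = 3/80
κ_2(A) = 12 / (3/80) = 320.0000
κ_2(A)·‖δb‖/‖b‖ = 0.4330
solve Ax = b  →  x = [-1.0317 -32.6733 42.1617]
‖b‖ = 4.8990, ‖x‖ = 53.3499
δb = ε·‖b‖·d = [-0.0065 0.0007 0.0013]; solving A·Δx = δb gives ‖Δx‖ = 0.1768
relative error = 0.0033
so the bound overstates the realised error by a factor of ≈ 130.6802 (computed from the unrounded values)

0.0033
0.4330


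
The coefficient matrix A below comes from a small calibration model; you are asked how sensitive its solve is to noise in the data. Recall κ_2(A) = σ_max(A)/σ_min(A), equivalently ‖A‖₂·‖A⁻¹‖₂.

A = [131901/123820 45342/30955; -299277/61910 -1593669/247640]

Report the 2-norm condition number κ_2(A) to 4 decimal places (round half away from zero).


302.0000

form AᵀA = [223476957/9120400 297960201/9120400; 297960201/9120400 1589148297/36481600] with trace 99322245/1459264 and determinant 1185921/23348224
solving λ² − 99322245/1459264·λ + 1185921/23348224 = 0 gives λ = 1089/16, 1089/1459264
σ_max=√(1089/16)=(33/4), σ_min=√(1089/1459264)=(33/1208) → κ = 302.0000


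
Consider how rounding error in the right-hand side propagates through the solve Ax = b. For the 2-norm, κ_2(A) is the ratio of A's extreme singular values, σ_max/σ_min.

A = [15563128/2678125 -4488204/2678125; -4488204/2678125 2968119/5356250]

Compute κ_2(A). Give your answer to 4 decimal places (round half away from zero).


form AᵀA = [419767885264/11475765625 -122418008202/11475765625; -122418008202/11475765625 143017009569/45903062500] with trace 2915341681/73444900 and determinant 3111696/18361225
solving λ² − 2915341681/73444900·λ + 3111696/18361225 = 0 gives λ = 3969/100, 3136/734449
σ_max=√(3969/100)=(63/10), σ_min=√(3136/734449)=(56/857) → κ = 96.4125

96.4125


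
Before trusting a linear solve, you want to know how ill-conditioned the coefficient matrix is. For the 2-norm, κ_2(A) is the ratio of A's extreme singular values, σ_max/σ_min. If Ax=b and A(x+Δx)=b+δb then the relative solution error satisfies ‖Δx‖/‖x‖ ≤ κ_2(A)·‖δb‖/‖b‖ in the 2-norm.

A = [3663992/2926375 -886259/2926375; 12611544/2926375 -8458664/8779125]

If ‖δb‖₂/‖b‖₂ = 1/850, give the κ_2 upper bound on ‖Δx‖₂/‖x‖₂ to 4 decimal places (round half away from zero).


AᵀA = [275961407104/13701873025 -2483595752/548074921; -2483595752/548074921 125788946881/123316857225]; tr = 1552315057/73359225, det = 17909824/1833980625
char-poly roots: 529/25 and 33856/73359225
σ_max=√(529/25)=(23/5), σ_min=√(33856/73359225)=(184/8565) → κ = 214.1250
κ_2(A)·‖δb‖/‖b‖ = 0.2519

0.2519


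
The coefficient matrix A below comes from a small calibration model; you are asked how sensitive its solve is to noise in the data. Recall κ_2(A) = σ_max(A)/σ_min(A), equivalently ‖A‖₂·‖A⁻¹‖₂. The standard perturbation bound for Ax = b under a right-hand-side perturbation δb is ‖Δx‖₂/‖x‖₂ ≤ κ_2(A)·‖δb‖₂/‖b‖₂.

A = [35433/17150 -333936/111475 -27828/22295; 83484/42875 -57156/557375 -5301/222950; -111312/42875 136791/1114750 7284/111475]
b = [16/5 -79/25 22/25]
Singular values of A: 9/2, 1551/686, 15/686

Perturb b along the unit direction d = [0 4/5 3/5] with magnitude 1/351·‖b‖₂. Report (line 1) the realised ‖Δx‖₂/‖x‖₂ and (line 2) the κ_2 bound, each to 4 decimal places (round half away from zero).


0.0065
0.5863

from the listed singular values, σ₁ = 9/2, σ_n = 15/686
κ = σ_max/σ_min = (9/2)/(15/686) = 205.8000
worst-case relative error ≤ 205.8000 × 1/351 = 0.5863
solve Ax = b  →  x = [-0.8837 33.7499 -85.0264]
‖b‖₂ = 4.5826 and ‖x‖₂ = 91.4840
δb = ε·‖b‖·d = [0.0000 0.0104 0.0078]; solving A·Δx = δb gives ‖Δx‖ = 0.5971
realised ‖Δx‖/‖x‖ = 0.0065
tightness: 0.0065 against a bound of 0.5863 (unrounded ratio ≈ 0.0111)


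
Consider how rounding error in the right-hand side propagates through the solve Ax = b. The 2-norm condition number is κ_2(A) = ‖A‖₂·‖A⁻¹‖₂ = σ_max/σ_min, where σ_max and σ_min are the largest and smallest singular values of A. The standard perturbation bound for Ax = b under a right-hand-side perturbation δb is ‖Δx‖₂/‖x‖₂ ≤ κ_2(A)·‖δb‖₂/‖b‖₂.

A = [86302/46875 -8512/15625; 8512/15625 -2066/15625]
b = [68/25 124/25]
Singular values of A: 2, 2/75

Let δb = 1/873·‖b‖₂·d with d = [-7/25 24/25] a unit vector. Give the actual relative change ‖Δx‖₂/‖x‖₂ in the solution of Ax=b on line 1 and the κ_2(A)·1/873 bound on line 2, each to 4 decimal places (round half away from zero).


σ_max = 2, σ_min = 2/75
κ = σ_max/σ_min = 2/(2/75) = 75.0000
κ_2(A)·‖δb‖/‖b‖ = 0.0859
solve Ax = b  →  x = [43.9200 143.4400]
‖b‖ = 5.6569, ‖x‖ = 150.0133
re-solving with b+δb shifts x by Δx of norm 0.2430
relative error = 0.0016
realised/bound (from unrounded values) ≈ 0.0189

0.0016
0.0859


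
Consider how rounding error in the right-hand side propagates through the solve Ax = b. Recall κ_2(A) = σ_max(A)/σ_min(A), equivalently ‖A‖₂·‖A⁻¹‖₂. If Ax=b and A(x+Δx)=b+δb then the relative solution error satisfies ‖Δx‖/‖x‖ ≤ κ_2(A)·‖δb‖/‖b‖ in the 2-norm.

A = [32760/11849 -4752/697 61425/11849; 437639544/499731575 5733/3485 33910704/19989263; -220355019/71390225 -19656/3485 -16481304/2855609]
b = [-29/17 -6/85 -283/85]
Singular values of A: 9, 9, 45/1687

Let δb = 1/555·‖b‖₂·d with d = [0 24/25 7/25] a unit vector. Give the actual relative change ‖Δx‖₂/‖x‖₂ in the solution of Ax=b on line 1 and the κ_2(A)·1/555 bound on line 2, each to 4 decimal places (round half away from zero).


0.0067
0.6079

largest singular value 9, smallest 45/1687
κ_2(A) = 9 / (45/1687) = 337.4000
perturbation bound = 337.4000·1/555 = 0.6079
solve Ax = b  →  x = [33.1460 0.3740 -17.5151]
‖b‖₂ = 3.7417 and ‖x‖₂ = 37.4910
with δb = [0.0000 0.0065 0.0019], A·Δx = δb → ‖Δx‖ = 0.2527
dividing the unrounded norms, ‖Δx‖/‖x‖ = 0.0067
tightness: 0.0067 against a bound of 0.6079 (unrounded ratio ≈ 0.0111)


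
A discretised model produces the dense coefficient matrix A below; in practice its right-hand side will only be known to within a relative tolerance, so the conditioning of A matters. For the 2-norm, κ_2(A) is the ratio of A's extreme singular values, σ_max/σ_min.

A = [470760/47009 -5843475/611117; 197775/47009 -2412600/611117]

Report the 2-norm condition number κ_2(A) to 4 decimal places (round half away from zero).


324.2000

M = AᵀA = [260729928225/2209846081 -248309712000/2209846081; -248309712000/2209846081 236490170625/2209846081]. tr(M)=591224850/2627641, det(M)=1265625/2627641
solving λ² − 591224850/2627641·λ + 1265625/2627641 = 0 gives λ = 225, 5625/2627641
σ_max=√225=15, σ_min=√(5625/2627641)=(75/1621) → κ = 324.2000


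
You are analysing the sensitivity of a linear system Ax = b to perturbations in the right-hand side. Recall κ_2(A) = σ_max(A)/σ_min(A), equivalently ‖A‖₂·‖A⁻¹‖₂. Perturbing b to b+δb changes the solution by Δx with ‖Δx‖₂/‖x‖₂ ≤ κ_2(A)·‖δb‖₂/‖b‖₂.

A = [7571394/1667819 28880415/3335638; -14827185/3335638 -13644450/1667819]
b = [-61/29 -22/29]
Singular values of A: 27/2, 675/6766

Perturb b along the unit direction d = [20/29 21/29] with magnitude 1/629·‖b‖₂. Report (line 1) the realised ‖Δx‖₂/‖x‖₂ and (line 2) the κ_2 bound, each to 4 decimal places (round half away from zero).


largest singular value 27/2, smallest 675/6766
κ_2(A) = (27/2) / (675/6766) = 135.3200
perturbation bound = 135.3200·1/629 = 0.2151
solve Ax = b  →  x = [17.6540 -9.4994]
‖b‖₂ = 2.2361 and ‖x‖₂ = 20.0475
re-solving with b+δb shifts x by Δx of norm 0.0356
relative error = 0.0018
tightness: 0.0018 against a bound of 0.2151 (unrounded ratio ≈ 0.0083)

0.0018
0.2151


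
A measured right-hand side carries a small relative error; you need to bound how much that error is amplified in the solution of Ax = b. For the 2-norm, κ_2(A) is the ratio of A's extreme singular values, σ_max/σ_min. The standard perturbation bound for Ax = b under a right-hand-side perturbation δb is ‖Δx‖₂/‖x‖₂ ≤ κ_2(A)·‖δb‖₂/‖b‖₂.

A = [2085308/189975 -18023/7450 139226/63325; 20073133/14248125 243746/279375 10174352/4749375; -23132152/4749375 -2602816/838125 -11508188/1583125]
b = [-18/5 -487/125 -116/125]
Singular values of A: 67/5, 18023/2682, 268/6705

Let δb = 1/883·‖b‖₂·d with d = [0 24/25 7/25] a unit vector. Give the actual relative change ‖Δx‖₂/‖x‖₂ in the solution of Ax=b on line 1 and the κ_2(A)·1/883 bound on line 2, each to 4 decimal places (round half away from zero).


from the listed singular values, σ₁ = 67/5, σ_n = 268/6705
condition number: (67/5) ÷ (268/6705) = 335.2500
κ_2(A)·‖δb‖/‖b‖ = 0.3797
solve Ax = b  →  x = [27.9468 80.2383 -52.8760]
2-norm of b is 5.3852; of x, 100.0753
with δb = [0.0000 0.0059 0.0017], A·Δx = δb → ‖Δx‖ = 0.1526
relative error = 0.0015
realised/bound (from unrounded values) ≈ 0.0040

0.0015
0.3797


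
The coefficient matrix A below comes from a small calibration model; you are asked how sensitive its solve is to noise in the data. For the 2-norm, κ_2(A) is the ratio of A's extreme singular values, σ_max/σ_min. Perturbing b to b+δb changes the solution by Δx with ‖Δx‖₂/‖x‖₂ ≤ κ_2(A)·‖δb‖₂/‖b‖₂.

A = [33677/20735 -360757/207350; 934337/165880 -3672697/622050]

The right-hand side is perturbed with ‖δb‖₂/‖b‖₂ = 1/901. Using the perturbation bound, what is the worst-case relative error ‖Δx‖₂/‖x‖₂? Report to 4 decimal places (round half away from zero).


M = AᵀA = [1304235325/37953344 -1027066985/28465008; -1027066985/28465008 404414173/10674378]. tr(M)=851012809/11778624, det(M)=2088025/47114496
solving λ² − 851012809/11778624·λ + 2088025/47114496 = 0 gives λ = 289/4, 7225/11778624
so κ_2 = √((289/4) / (7225/11778624)) = 343.2000
κ_2(A)·‖δb‖/‖b‖ = 0.3809

0.3809


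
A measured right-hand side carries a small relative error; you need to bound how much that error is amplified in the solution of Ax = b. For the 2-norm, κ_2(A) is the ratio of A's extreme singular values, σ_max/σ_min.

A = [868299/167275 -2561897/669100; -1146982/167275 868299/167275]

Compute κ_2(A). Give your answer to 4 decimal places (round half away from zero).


AᵀA = [82780434469/1119237025 -248327435907/4476948100; -248327435907/4476948100 745056267721/17907792400]; tr = 82781728769/716311696, det = 85470025/179077924
λ_max, λ_min = (82781728769/716311696 ± √6851835047127243656961/513102445826396416)/2 = 1849/16, 184900/44769481
so κ_2 = √((1849/16) / (184900/44769481)) = 167.2750

167.2750


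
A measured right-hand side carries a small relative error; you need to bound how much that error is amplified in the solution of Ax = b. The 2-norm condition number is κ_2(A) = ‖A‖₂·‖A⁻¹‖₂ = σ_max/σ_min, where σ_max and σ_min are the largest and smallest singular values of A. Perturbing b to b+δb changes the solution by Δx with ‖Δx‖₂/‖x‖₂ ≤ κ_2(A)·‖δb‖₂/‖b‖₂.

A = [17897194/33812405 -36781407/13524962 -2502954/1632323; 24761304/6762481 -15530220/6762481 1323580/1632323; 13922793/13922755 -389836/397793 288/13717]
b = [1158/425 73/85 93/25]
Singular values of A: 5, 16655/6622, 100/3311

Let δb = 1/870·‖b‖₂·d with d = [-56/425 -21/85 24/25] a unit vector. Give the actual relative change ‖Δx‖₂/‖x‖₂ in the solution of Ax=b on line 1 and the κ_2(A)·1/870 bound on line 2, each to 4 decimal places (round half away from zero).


σ_max = 5, σ_min = 100/3311
κ_2(A) = 5 / (100/3311) = 165.5500
worst-case relative error ≤ 165.5500 × 1/870 = 0.1903
solve Ax = b  →  x = [-47.2064 -50.4367 71.3802]
‖b‖₂ = 4.6904 and ‖x‖₂ = 99.3350
re-solving with b+δb shifts x by Δx of norm 0.1785
realised ‖Δx‖/‖x‖ = 0.0018
tightness: 0.0018 against a bound of 0.1903 (unrounded ratio ≈ 0.0094)

0.0018
0.1903


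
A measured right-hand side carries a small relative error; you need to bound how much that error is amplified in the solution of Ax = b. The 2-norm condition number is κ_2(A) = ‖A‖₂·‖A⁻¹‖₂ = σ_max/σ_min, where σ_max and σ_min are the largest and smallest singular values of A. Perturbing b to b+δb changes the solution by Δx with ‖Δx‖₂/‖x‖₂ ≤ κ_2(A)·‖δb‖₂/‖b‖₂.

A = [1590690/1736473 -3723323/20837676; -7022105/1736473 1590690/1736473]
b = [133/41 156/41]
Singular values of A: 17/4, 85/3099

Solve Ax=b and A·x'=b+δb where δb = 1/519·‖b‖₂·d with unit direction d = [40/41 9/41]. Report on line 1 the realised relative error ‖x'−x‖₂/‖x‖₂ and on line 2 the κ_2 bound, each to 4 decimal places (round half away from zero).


largest singular value 17/4, smallest 85/3099
κ = σ_max/σ_min = (17/4)/(85/3099) = 154.9500
perturbation bound = 154.9500·1/519 = 0.2986
solve Ax = b  →  x = [31.3240 142.4333]
‖b‖ = 5.0000, ‖x‖ = 145.8370
re-solving with b+δb shifts x by Δx of norm 0.3512
dividing the unrounded norms, ‖Δx‖/‖x‖ = 0.0024
tightness: 0.0024 against a bound of 0.2986 (unrounded ratio ≈ 0.0081)

0.0024
0.2986


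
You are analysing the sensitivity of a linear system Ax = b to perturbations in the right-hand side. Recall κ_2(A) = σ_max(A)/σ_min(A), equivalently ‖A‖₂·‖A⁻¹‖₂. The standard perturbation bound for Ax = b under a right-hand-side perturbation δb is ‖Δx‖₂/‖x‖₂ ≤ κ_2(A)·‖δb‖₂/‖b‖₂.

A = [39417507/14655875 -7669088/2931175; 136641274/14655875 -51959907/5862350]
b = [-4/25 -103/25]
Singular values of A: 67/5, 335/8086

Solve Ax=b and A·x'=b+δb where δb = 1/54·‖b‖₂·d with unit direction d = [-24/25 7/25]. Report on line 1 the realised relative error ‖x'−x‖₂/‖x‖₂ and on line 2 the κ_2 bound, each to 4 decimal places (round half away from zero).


0.0763
5.9896

σ_max = 67/5, σ_min = 335/8086
κ = σ_max/σ_min = (67/5)/(335/8086) = 323.4400
κ_2(A)·‖δb‖/‖b‖ = 5.9896
solve Ax = b  →  x = [-16.8626 -17.2729]
2-norm of b is 4.1231; of x, 24.1392
Δx = A⁻¹·δb where δb = 1/54·4.1231·d; ‖Δx‖ = 1.8430
dividing the unrounded norms, ‖Δx‖/‖x‖ = 0.0763
tightness: 0.0763 against a bound of 5.9896 (unrounded ratio ≈ 0.0127)


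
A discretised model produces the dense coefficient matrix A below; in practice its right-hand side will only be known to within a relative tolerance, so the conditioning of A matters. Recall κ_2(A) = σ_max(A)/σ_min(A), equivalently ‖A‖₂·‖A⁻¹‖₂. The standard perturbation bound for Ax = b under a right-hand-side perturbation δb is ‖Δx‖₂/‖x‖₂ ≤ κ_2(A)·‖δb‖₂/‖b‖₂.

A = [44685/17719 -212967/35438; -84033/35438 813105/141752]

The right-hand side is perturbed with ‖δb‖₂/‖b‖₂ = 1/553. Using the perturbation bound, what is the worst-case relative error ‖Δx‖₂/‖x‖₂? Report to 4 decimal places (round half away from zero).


0.6799

M = AᵀA = [1376433/114868 -13213125/459472; -13213125/459472 126847053/1837888]. tr(M)=11451537/141376, det(M)=6561/141376
λ_max, λ_min = (11451537/141376 ± √131133989390625/19987173376)/2 = 81, 81/141376
σ_max=√81=9, σ_min=√(81/141376)=(9/376) → κ = 376.0000
κ_2(A)·‖δb‖/‖b‖ = 0.6799


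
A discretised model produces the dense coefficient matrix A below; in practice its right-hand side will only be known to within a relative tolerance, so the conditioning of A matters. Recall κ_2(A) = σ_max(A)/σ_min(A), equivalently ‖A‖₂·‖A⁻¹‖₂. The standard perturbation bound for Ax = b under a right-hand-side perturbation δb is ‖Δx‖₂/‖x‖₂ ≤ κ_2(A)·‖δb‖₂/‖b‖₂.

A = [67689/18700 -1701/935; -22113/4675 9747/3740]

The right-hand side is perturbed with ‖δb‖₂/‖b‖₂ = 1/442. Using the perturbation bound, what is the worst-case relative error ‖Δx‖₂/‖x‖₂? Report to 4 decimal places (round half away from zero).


form AᵀA = [496222281/13987600 -3306744/174845; -3306744/174845 5651937/559504] with trace 1102977/24200 and determinant 531441/774400
λ_max, λ_min = (1102977/24200 ± √18983603961/9150625)/2 = 729/16, 729/48400
so κ_2 = √((729/16) / (729/48400)) = 55.0000
perturbation bound = 55.0000·1/442 = 0.1244

0.1244


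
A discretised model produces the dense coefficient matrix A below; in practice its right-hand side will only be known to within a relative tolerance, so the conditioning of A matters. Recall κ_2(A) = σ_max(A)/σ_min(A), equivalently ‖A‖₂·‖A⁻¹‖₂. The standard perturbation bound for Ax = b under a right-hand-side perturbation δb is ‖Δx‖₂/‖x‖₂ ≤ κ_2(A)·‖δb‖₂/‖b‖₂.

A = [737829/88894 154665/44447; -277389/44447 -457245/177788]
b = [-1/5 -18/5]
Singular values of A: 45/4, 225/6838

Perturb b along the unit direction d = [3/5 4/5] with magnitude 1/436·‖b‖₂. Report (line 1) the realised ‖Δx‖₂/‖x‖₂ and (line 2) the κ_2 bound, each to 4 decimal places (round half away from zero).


from the listed singular values, σ₁ = 45/4, σ_n = 225/6838
κ = σ_max/σ_min = (45/4)/(225/6838) = 341.9000
perturbation bound = 341.9000·1/436 = 0.7842
solve Ax = b  →  x = [35.2308 -84.0916]
2-norm of b is 3.6056; of x, 91.1735
Δx = A⁻¹·δb where δb = 1/436·3.6056·d; ‖Δx‖ = 0.2513
realised ‖Δx‖/‖x‖ = 0.0028
tightness: 0.0028 against a bound of 0.7842 (unrounded ratio ≈ 0.0035)

0.0028
0.7842


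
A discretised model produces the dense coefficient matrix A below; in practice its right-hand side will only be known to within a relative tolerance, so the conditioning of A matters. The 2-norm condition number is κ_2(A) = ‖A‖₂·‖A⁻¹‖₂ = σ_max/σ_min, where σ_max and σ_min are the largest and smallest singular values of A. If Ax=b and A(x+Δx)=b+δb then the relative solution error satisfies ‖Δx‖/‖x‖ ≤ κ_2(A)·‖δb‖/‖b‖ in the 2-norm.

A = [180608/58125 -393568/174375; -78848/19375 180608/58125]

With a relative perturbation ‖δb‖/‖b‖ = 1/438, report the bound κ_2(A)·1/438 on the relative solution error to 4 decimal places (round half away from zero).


form AᵀA = [3542892544/135140625 -7969869824/405421875; -7969869824/405421875 17938760704/1216265625] with trace 1992991744/48650625 and determinant 268435456/1216265625
eigenvalues of AᵀA: λ = (tr ± √(tr²−4·det))/2 = 1024/25, 262144/48650625
σ_max=√(1024/25)=(32/5), σ_min=√(262144/48650625)=(512/6975) → κ = 87.1875
perturbation bound = 87.1875·1/438 = 0.1991

0.1991


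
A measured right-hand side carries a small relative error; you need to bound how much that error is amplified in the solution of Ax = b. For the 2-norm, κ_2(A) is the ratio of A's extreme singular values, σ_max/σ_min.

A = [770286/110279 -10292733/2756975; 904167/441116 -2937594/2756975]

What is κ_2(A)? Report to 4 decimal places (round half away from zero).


324.3500

AᵀA = [10310966312625/194583325456 -687389361615/24322915682; -687389361615/24322915682 183311697789/12161457841]; tr = 45826828641/673298704, det = 29648025/673298704
char-poly roots: 1089/16 and 27225/42081169
σ_max=√(1089/16)=(33/4), σ_min=√(27225/42081169)=(165/6487) → κ = 324.3500


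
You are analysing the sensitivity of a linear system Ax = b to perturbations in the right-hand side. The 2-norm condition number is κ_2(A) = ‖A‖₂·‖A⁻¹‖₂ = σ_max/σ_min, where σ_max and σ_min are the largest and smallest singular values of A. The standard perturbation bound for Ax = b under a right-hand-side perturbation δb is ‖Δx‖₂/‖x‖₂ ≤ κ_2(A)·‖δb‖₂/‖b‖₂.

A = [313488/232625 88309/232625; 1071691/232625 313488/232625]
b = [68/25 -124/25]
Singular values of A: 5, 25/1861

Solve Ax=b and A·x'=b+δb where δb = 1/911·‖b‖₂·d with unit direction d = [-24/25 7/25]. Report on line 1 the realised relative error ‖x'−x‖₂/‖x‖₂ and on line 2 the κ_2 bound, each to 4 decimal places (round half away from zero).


largest singular value 5, smallest 25/1861
κ = σ_max/σ_min = 5/(25/1861) = 372.2000
bound on ‖Δx‖/‖x‖: κ·ε = 372.2000·1/911 = 0.4086
solve Ax = b  →  x = [82.6048 -286.0736]
‖b‖ = 5.6569, ‖x‖ = 297.7611
Δx = A⁻¹·δb where δb = 1/911·5.6569·d; ‖Δx‖ = 0.4622
relative error = 0.0016
so the bound overstates the realised error by a factor of ≈ 263.1861 (computed from the unrounded values)

0.0016
0.4086


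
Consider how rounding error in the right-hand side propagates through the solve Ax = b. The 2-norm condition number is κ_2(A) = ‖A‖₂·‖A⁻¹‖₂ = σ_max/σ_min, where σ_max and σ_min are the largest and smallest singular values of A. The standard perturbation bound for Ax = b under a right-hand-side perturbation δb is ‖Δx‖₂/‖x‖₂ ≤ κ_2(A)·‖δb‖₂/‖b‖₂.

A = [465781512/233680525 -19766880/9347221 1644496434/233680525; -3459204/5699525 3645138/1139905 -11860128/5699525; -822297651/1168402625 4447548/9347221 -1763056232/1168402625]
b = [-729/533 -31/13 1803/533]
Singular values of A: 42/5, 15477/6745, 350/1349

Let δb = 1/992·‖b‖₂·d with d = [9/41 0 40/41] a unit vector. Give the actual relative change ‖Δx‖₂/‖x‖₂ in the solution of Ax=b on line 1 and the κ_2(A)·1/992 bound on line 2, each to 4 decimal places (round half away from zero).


largest singular value 42/5, smallest 350/1349
κ = σ_max/σ_min = (42/5)/(350/1349) = 32.3760
κ_2(A)·‖δb‖/‖b‖ = 0.0326
solve Ax = b  →  x = [-11.2719 -1.1611 2.6494]
‖b‖ = 4.3589, ‖x‖ = 11.6371
δb = ε·‖b‖·d = [0.0010 0.0000 0.0043]; solving A·Δx = δb gives ‖Δx‖ = 0.0169
dividing the unrounded norms, ‖Δx‖/‖x‖ = 0.0015
so the bound overstates the realised error by a factor of ≈ 22.4259 (computed from the unrounded values)

0.0015
0.0326
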